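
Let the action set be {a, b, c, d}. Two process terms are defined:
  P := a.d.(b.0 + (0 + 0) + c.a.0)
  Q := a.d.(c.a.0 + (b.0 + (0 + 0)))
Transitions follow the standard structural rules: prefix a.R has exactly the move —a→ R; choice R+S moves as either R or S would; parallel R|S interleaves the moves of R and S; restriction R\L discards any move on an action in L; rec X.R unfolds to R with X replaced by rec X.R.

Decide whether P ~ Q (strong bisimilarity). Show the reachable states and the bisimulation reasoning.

Reachable graph of P (5 states):
  s0 = a.d.(b.0 + (0 + 0) + c.a.0) has moves -a-> s1
  s1 = d.(b.0 + (0 + 0) + c.a.0) has moves -d-> s2
  s2 = b.0 + (0 + 0) + c.a.0 has moves -b-> s3, -c-> s4
  s3 = 0 has moves stopped
  s4 = a.0 has moves -a-> s3
Reachable graph of Q (5 states):
  t0 = a.d.(c.a.0 + (b.0 + (0 + 0))) has moves -a-> t1
  t1 = d.(c.a.0 + (b.0 + (0 + 0))) has moves -d-> t2
  t2 = c.a.0 + (b.0 + (0 + 0)) has moves -b-> t3, -c-> t4
  t3 = 0 has moves stopped
  t4 = a.0 has moves -a-> t3
Partition-refinement fixed point:
  B0 = {s0, t0}
  B1 = {s1, t1}
  B2 = {s2, t2}
  B3 = {s4, t4}
  B4 = {s3, t3}
s0 ∈ B0, t0 ∈ B0 → same block

YES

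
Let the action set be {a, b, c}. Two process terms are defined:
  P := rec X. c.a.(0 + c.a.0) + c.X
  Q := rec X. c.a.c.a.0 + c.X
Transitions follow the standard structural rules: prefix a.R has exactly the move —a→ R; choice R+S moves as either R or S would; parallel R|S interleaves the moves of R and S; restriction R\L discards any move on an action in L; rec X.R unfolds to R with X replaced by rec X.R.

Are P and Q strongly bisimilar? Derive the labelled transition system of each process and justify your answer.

Reachable graph of P (5 states):
  m0 = rec X. c.a.(0 + c.a.0) + c.X ⊢ --c--▸ m0, --c--▸ m1
  m1 = a.(0 + c.a.0) ⊢ --a--▸ m2
  m2 = 0 + c.a.0 ⊢ --c--▸ m3
  m3 = a.0 ⊢ --a--▸ m4
  m4 = 0 ⊢ deadlocked
Reachable graph of Q (5 states):
  n0 = rec X. c.a.c.a.0 + c.X ⊢ --c--▸ n0, --c--▸ n1
  n1 = a.c.a.0 ⊢ --a--▸ n2
  n2 = c.a.0 ⊢ --c--▸ n3
  n3 = a.0 ⊢ --a--▸ n4
  n4 = 0 ⊢ deadlocked
Coarsest stable partition (strong bisimilarity classes):
  B0 = {m0, n0}
  B1 = {m1, n1}
  B2 = {m2, n2}
  B3 = {m3, n3}
  B4 = {m4, n4}
m0 ∈ B0, n0 ∈ B0 → same block

P ~ Q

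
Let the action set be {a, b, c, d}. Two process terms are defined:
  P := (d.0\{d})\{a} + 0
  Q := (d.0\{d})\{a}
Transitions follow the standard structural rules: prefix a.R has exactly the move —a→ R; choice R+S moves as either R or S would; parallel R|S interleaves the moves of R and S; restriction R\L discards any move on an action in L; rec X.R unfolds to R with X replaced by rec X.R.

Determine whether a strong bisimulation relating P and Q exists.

bisimilar

P's transition system — 2 states:
  s0 = (d.0\{d})\{a} + 0 ⊢ --d--▸ s1
  s1 = 0\{d}\{a} ⊢ deadlocked
Q's transition system — 2 states:
  t0 = (d.0\{d})\{a} ⊢ --d--▸ t1
  t1 = 0\{d}\{a} ⊢ deadlocked
Partition-refinement fixed point:
  B0 = {s0, t0}
  B1 = {s1, t1}
s0 ∈ B0, t0 ∈ B0 → same block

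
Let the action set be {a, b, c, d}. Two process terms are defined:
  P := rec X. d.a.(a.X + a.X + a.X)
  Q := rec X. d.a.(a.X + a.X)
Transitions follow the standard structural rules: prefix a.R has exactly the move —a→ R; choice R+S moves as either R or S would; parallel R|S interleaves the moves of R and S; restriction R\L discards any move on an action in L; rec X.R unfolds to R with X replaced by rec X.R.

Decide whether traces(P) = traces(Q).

trace-equivalent

LTS(P): 3 reachable states
  s0 = rec X. d.a.(a.X + a.X + a.X) ⊢ —d→ s1
  s1 = a.(a.(rec X. d.a.(a.X + a.X + a.X)) + a.(rec X. d.a.(a.X + a.X + a.X)) + a.(rec X. d.a.(a.X + a.X + a.X))) ⊢ —a→ s2
  s2 = a.(rec X. d.a.(a.X + a.X + a.X)) + a.(rec X. d.a.(a.X + a.X + a.X)) + a.(rec X. d.a.(a.X + a.X + a.X)) ⊢ —a→ s0
LTS(Q): 3 reachable states
  t0 = rec X. d.a.(a.X + a.X) ⊢ —d→ t1
  t1 = a.(a.(rec X. d.a.(a.X + a.X)) + a.(rec X. d.a.(a.X + a.X))) ⊢ —a→ t2
  t2 = a.(rec X. d.a.(a.X + a.X)) + a.(rec X. d.a.(a.X + a.X)) ⊢ —a→ t0
Partition-refinement fixed point:
  B0 = {s0, t0}
  B1 = {s1, t1}
  B2 = {s2, t2}
s0 ∈ B0, t0 ∈ B0 → same block
Bisimilar ⇒ trace-equivalent.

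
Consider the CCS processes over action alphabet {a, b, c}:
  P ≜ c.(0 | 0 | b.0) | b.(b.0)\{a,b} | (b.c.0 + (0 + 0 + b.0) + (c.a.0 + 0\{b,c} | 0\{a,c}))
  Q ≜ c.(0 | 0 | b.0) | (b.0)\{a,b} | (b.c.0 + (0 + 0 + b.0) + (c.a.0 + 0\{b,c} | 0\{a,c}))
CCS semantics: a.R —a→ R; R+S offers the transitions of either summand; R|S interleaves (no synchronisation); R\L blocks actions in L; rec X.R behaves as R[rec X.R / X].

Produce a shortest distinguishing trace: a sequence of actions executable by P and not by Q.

LTS(P): 24 reachable states
  m0 = c.(0 | 0 | b.0) | b.(b.0)\{a,b} | (b.c.0 + (0 + 0 + b.0) + (c.a.0 + 0\{b,c} | 0\{a,c})) ⊢ =b=> m1, =b=> m2, =b=> m3, =c=> m4, =c=> m5
  m1 = c.(0 | 0 | b.0) | (b.0)\{a,b} | (b.c.0 + (0 + 0 + b.0) + (c.a.0 + 0\{b,c} | 0\{a,c})) ⊢ =b=> m6, =b=> m7, =c=> m8, =c=> m9
  m2 = c.(0 | 0 | b.0) | b.(b.0)\{a,b} | 0 ⊢ =b=> m6, =c=> m10
  m3 = c.(0 | 0 | b.0) | b.(b.0)\{a,b} | c.0 ⊢ =b=> m7, =c=> m11, =c=> m2
  m4 = 0 | 0 | b.0 | b.(b.0)\{a,b} | (b.c.0 + (0 + 0 + b.0) + (c.a.0 + 0\{b,c} | 0\{a,c})) ⊢ =b=> m10, =b=> m11, =b=> m12, =b=> m8, =c=> m13
  m5 = c.(0 | 0 | b.0) | b.(b.0)\{a,b} | a.0 ⊢ =a=> m2, =b=> m9, =c=> m13
  m6 = c.(0 | 0 | b.0) | (b.0)\{a,b} | 0 ⊢ =c=> m14
  m7 = c.(0 | 0 | b.0) | (b.0)\{a,b} | c.0 ⊢ =c=> m15, =c=> m6
  m8 = 0 | 0 | b.0 | (b.0)\{a,b} | (b.c.0 + (0 + 0 + b.0) + (c.a.0 + 0\{b,c} | 0\{a,c})) ⊢ =b=> m14, =b=> m15, =b=> m16, =c=> m17
  m9 = c.(0 | 0 | b.0) | (b.0)\{a,b} | a.0 ⊢ =a=> m6, =c=> m17
  m10 = 0 | 0 | b.0 | b.(b.0)\{a,b} | 0 ⊢ =b=> m14, =b=> m18
  m11 = 0 | 0 | b.0 | b.(b.0)\{a,b} | c.0 ⊢ =b=> m15, =b=> m19, =c=> m10
  m12 = 0 | 0 | 0 | b.(b.0)\{a,b} | (b.c.0 + (0 + 0 + b.0) + (c.a.0 + 0\{b,c} | 0\{a,c})) ⊢ =b=> m16, =b=> m18, =b=> m19, =c=> m20
  m13 = 0 | 0 | b.0 | b.(b.0)\{a,b} | a.0 ⊢ =a=> m10, =b=> m17, =b=> m20
  m14 = 0 | 0 | b.0 | (b.0)\{a,b} | 0 ⊢ =b=> m21
  m15 = 0 | 0 | b.0 | (b.0)\{a,b} | c.0 ⊢ =b=> m22, =c=> m14
  m16 = 0 | 0 | 0 | (b.0)\{a,b} | (b.c.0 + (0 + 0 + b.0) + (c.a.0 + 0\{b,c} | 0\{a,c})) ⊢ =b=> m21, =b=> m22, =c=> m23
  m17 = 0 | 0 | b.0 | (b.0)\{a,b} | a.0 ⊢ =a=> m14, =b=> m23
  m18 = 0 | 0 | 0 | b.(b.0)\{a,b} | 0 ⊢ =b=> m21
  m19 = 0 | 0 | 0 | b.(b.0)\{a,b} | c.0 ⊢ =b=> m22, =c=> m18
  m20 = 0 | 0 | 0 | b.(b.0)\{a,b} | a.0 ⊢ =a=> m18, =b=> m23
  m21 = 0 | 0 | 0 | (b.0)\{a,b} | 0 ⊢ (no moves)
  m22 = 0 | 0 | 0 | (b.0)\{a,b} | c.0 ⊢ =c=> m21
  m23 = 0 | 0 | 0 | (b.0)\{a,b} | a.0 ⊢ =a=> m21
LTS(Q): 12 reachable states
  n0 = c.(0 | 0 | b.0) | (b.0)\{a,b} | (b.c.0 + (0 + 0 + b.0) + (c.a.0 + 0\{b,c} | 0\{a,c})) ⊢ =b=> n1, =b=> n2, =c=> n3, =c=> n4
  n1 = c.(0 | 0 | b.0) | (b.0)\{a,b} | 0 ⊢ =c=> n5
  n2 = c.(0 | 0 | b.0) | (b.0)\{a,b} | c.0 ⊢ =c=> n1, =c=> n6
  n3 = 0 | 0 | b.0 | (b.0)\{a,b} | (b.c.0 + (0 + 0 + b.0) + (c.a.0 + 0\{b,c} | 0\{a,c})) ⊢ =b=> n5, =b=> n6, =b=> n7, =c=> n8
  n4 = c.(0 | 0 | b.0) | (b.0)\{a,b} | a.0 ⊢ =a=> n1, =c=> n8
  n5 = 0 | 0 | b.0 | (b.0)\{a,b} | 0 ⊢ =b=> n9
  n6 = 0 | 0 | b.0 | (b.0)\{a,b} | c.0 ⊢ =b=> n10, =c=> n5
  n7 = 0 | 0 | 0 | (b.0)\{a,b} | (b.c.0 + (0 + 0 + b.0) + (c.a.0 + 0\{b,c} | 0\{a,c})) ⊢ =b=> n10, =b=> n9, =c=> n11
  n8 = 0 | 0 | b.0 | (b.0)\{a,b} | a.0 ⊢ =a=> n5, =b=> n11
  n9 = 0 | 0 | 0 | (b.0)\{a,b} | 0 ⊢ (no moves)
  n10 = 0 | 0 | 0 | (b.0)\{a,b} | c.0 ⊢ =c=> n9
  n11 = 0 | 0 | 0 | (b.0)\{a,b} | a.0 ⊢ =a=> n9
Trace ⟨bb⟩ through P, begin at {m0}:
  step 1 (b): {m1, m2, m3}
  step 2 (b): {m6, m7}
  P completes σ.
Trace ⟨bb⟩ through Q, begin at {n0}:
  step 1 (b): {n1, n2}
  step 2 (b): no successor for Q

bb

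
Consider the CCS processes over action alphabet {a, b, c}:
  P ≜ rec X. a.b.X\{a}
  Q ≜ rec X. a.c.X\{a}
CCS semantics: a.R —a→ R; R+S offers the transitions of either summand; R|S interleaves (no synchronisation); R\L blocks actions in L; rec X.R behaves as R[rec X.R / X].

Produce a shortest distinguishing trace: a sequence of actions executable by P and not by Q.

ab

Reachable graph of P (3 states):
  p0 = rec X. a.b.X\{a} | =a=> p1
  p1 = b.(rec X. a.b.X\{a})\{a} | =b=> p2
  p2 = (rec X. a.b.X\{a})\{a} | deadlocked
Reachable graph of Q (3 states):
  q0 = rec X. a.c.X\{a} | =a=> q1
  q1 = c.(rec X. a.c.X\{a})\{a} | =c=> q2
  q2 = (rec X. a.c.X\{a})\{a} | deadlocked
Executing ab from P (initial set {p0}):
  after a @ step 1: {p1}
  after b @ step 2: {p2}
  — P admits the full trace.
Executing ab from Q (initial set {q0}):
  after a @ step 1: {q1}
  after b @ step 2: ∅ (Q stuck)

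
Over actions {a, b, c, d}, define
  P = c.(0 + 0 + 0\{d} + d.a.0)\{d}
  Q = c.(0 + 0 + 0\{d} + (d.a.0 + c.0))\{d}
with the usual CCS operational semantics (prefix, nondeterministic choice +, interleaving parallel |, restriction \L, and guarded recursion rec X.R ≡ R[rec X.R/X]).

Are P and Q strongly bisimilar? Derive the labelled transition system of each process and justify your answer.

Reachable graph of P (2 states):
  m0 = c.(0 + 0 + 0\{d} + d.a.0)\{d} ⊢ =c=> m1
  m1 = (0 + 0 + 0\{d} + d.a.0)\{d} ⊢ stopped
Reachable graph of Q (3 states):
  n0 = c.(0 + 0 + 0\{d} + (d.a.0 + c.0))\{d} ⊢ =c=> n1
  n1 = (0 + 0 + 0\{d} + (d.a.0 + c.0))\{d} ⊢ =c=> n2
  n2 = 0\{d} ⊢ stopped
Bisimilarity quotient blocks:
  B0 = {m0, n1}
  B1 = {m1, n2}
  B2 = {n0}
m0 ∈ B0, n0 ∈ B2 → different blocks

not bisimilar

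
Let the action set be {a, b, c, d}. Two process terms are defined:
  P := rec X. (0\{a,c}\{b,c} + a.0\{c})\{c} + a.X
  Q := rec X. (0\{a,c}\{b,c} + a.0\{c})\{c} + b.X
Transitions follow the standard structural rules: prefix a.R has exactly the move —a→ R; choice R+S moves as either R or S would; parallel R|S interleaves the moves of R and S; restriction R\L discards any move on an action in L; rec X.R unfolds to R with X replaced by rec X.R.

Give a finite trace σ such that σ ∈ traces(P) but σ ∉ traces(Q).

aa

P's transition system — 2 states:
  u0 = rec X. (0\{a,c}\{b,c} + a.0\{c})\{c} + a.X has moves —a→ u0, —a→ u1
  u1 = 0\{c}\{c} has moves deadlocked
Q's transition system — 2 states:
  v0 = rec X. (0\{a,c}\{b,c} + a.0\{c})\{c} + b.X has moves —a→ v1, —b→ v0
  v1 = 0\{c}\{c} has moves deadlocked
Run σ = ⟨aa⟩ on P: start {u0}
  step 1 (a): {u0, u1}
  step 2 (a): {u0, u1}
  — P admits the full trace.
Run σ = ⟨aa⟩ on Q: start {v0}
  step 1 (a): {v1}
  step 2 (a): ∅  — Q cannot continue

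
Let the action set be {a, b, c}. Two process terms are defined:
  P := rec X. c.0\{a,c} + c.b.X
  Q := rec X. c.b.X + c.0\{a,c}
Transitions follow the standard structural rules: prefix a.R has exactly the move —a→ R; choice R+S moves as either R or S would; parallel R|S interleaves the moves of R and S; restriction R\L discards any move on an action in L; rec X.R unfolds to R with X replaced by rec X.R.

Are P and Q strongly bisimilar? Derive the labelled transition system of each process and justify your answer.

P's transition system — 3 states:
  s0 = rec X. c.0\{a,c} + c.b.X ⊢ -c-> s1, -c-> s2
  s1 = 0\{a,c} ⊢ ·
  s2 = b.(rec X. c.0\{a,c} + c.b.X) ⊢ -b-> s0
Q's transition system — 3 states:
  t0 = rec X. c.b.X + c.0\{a,c} ⊢ -c-> t1, -c-> t2
  t1 = 0\{a,c} ⊢ ·
  t2 = b.(rec X. c.b.X + c.0\{a,c}) ⊢ -b-> t0
Partition-refinement fixed point:
  B0 = {s0, t0}
  B1 = {s2, t2}
  B2 = {s1, t1}
s0 ∈ B0, t0 ∈ B0 → same block

bisimilar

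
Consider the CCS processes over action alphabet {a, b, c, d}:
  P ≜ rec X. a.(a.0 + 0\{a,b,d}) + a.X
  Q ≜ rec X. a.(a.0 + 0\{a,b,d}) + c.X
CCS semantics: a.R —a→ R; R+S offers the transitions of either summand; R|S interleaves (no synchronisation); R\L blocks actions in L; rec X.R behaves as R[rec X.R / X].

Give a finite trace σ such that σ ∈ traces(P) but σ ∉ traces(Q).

aaa

LTS(P): 3 reachable states
  u0 = rec X. a.(a.0 + 0\{a,b,d}) + a.X :: =a=> u0, =a=> u1
  u1 = a.0 + 0\{a,b,d} :: =a=> u2
  u2 = 0 :: stopped
LTS(Q): 3 reachable states
  v0 = rec X. a.(a.0 + 0\{a,b,d}) + c.X :: =a=> v1, =c=> v0
  v1 = a.0 + 0\{a,b,d} :: =a=> v2
  v2 = 0 :: stopped
Trace ⟨aaa⟩ through P, begin at {u0}:
  [1] a ⇒ {u0, u1}
  [2] a ⇒ {u0, u1, u2}
  [3] a ⇒ {u0, u1, u2}
  P completes σ.
Trace ⟨aaa⟩ through Q, begin at {v0}:
  [1] a ⇒ {v1}
  [2] a ⇒ {v2}
  [3] a ⇒ ∅  — Q cannot continue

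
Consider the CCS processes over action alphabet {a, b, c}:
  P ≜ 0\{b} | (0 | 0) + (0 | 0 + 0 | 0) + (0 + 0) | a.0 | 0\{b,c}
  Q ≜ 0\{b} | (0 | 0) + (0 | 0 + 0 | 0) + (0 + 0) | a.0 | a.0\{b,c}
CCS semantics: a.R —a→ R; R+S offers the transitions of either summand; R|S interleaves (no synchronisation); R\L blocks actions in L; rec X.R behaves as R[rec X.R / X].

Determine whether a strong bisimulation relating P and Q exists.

NO

Reachable graph of P (2 states):
  s0 = 0\{b} | (0 | 0) + (0 | 0 + 0 | 0) + (0 + 0) | a.0 | 0\{b,c} ⊢ --a--▸ s1
  s1 = (0 + 0) | 0 | 0\{b,c} ⊢ stopped
Reachable graph of Q (4 states):
  t0 = 0\{b} | (0 | 0) + (0 | 0 + 0 | 0) + (0 + 0) | a.0 | a.0\{b,c} ⊢ --a--▸ t1, --a--▸ t2
  t1 = (0 + 0) | 0 | a.0\{b,c} ⊢ --a--▸ t3
  t2 = (0 + 0) | a.0 | 0\{b,c} ⊢ --a--▸ t3
  t3 = (0 + 0) | 0 | 0\{b,c} ⊢ stopped
Bisimilarity quotient blocks:
  B0 = {s0, t1, t2}
  B1 = {s1, t3}
  B2 = {t0}
s0 ∈ B0, t0 ∈ B2 → different blocks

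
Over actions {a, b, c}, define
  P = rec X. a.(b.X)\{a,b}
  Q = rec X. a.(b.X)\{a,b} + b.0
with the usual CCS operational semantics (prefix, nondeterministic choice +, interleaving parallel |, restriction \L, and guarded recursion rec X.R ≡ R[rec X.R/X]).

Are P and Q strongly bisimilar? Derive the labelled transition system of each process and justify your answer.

P ≁ Q

LTS(P): 2 reachable states
  p0 = rec X. a.(b.X)\{a,b} has moves --a--▸ p1
  p1 = (b.(rec X. a.(b.X)\{a,b}))\{a,b} has moves stopped
LTS(Q): 3 reachable states
  q0 = rec X. a.(b.X)\{a,b} + b.0 has moves --a--▸ q1, --b--▸ q2
  q1 = (b.(rec X. a.(b.X)\{a,b} + b.0))\{a,b} has moves stopped
  q2 = 0 has moves stopped
Bisimilarity quotient blocks:
  B0 = {p0}
  B1 = {p1, q1, q2}
  B2 = {q0}
p0 ∈ B0, q0 ∈ B2 → different blocks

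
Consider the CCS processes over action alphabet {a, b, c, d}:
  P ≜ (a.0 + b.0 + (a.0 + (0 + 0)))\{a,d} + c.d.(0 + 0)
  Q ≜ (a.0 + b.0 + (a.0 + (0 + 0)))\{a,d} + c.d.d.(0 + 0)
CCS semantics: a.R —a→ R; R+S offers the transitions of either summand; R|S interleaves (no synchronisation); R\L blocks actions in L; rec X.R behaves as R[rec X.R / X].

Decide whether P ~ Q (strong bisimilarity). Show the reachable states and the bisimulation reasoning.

LTS(P): 4 reachable states
  u0 = (a.0 + b.0 + (a.0 + (0 + 0)))\{a,d} + c.d.(0 + 0) ⊢ =b=> u1, =c=> u2
  u1 = 0\{a,d} ⊢ (no moves)
  u2 = d.(0 + 0) ⊢ =d=> u3
  u3 = 0 + 0 ⊢ (no moves)
LTS(Q): 5 reachable states
  v0 = (a.0 + b.0 + (a.0 + (0 + 0)))\{a,d} + c.d.d.(0 + 0) ⊢ =b=> v1, =c=> v2
  v1 = 0\{a,d} ⊢ (no moves)
  v2 = d.d.(0 + 0) ⊢ =d=> v3
  v3 = d.(0 + 0) ⊢ =d=> v4
  v4 = 0 + 0 ⊢ (no moves)
Coarsest stable partition (strong bisimilarity classes):
  B0 = {u0}
  B1 = {u2, v3}
  B2 = {u1, u3, v1, v4}
  B3 = {v0}
  B4 = {v2}
u0 ∈ B0, v0 ∈ B3 → different blocks

P ≁ Q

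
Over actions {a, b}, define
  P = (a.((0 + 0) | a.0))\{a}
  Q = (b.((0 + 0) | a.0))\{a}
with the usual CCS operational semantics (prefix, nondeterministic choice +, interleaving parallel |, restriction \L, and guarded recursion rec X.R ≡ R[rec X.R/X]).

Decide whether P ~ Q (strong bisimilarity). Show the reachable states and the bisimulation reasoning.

P's transition system — 1 states:
  p0 = (a.((0 + 0) | a.0))\{a} ⊢ (no moves)
Q's transition system — 2 states:
  q0 = (b.((0 + 0) | a.0))\{a} ⊢ ··b··> q1
  q1 = ((0 + 0) | a.0)\{a} ⊢ (no moves)
Partition-refinement fixed point:
  B0 = {p0, q1}
  B1 = {q0}
p0 ∈ B0, q0 ∈ B1 → different blocks

NO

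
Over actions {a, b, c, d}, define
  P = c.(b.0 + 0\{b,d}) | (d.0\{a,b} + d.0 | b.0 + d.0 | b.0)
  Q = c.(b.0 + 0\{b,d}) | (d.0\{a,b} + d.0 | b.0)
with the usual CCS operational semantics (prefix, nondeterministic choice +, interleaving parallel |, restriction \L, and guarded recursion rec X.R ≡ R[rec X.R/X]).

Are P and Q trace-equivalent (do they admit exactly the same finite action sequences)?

YES

LTS(P): 15 reachable states
  s0 = c.(b.0 + 0\{b,d}) | (d.0\{a,b} + d.0 | b.0 + d.0 | b.0) → -b-> s1, -c-> s2, -d-> s3, -d-> s4
  s1 = c.(b.0 + 0\{b,d}) | (d.0 | 0) → -c-> s5, -d-> s6
  s2 = (b.0 + 0\{b,d}) | (d.0\{a,b} + d.0 | b.0 + d.0 | b.0) → -b-> s5, -b-> s7, -d-> s8, -d-> s9
  s3 = c.(b.0 + 0\{b,d}) | (0 | b.0) → -b-> s6, -c-> s8
  s4 = c.(b.0 + 0\{b,d}) | 0\{a,b} → -c-> s9
  s5 = (b.0 + 0\{b,d}) | (d.0 | 0) → -b-> s10, -d-> s11
  s6 = c.(b.0 + 0\{b,d}) | (0 | 0) → -c-> s11
  s7 = 0 | (d.0\{a,b} + d.0 | b.0 + d.0 | b.0) → -b-> s10, -d-> s12, -d-> s13
  s8 = (b.0 + 0\{b,d}) | (0 | b.0) → -b-> s11, -b-> s12
  s9 = (b.0 + 0\{b,d}) | 0\{a,b} → -b-> s13
  s10 = 0 | (d.0 | 0) → -d-> s14
  s11 = (b.0 + 0\{b,d}) | (0 | 0) → -b-> s14
  s12 = 0 | (0 | b.0) → -b-> s14
  s13 = 0 | 0\{a,b} → (no moves)
  s14 = 0 | (0 | 0) → (no moves)
LTS(Q): 15 reachable states
  t0 = c.(b.0 + 0\{b,d}) | (d.0\{a,b} + d.0 | b.0) → -b-> t1, -c-> t2, -d-> t3, -d-> t4
  t1 = c.(b.0 + 0\{b,d}) | (d.0 | 0) → -c-> t5, -d-> t6
  t2 = (b.0 + 0\{b,d}) | (d.0\{a,b} + d.0 | b.0) → -b-> t5, -b-> t7, -d-> t8, -d-> t9
  t3 = c.(b.0 + 0\{b,d}) | (0 | b.0) → -b-> t6, -c-> t8
  t4 = c.(b.0 + 0\{b,d}) | 0\{a,b} → -c-> t9
  t5 = (b.0 + 0\{b,d}) | (d.0 | 0) → -b-> t10, -d-> t11
  t6 = c.(b.0 + 0\{b,d}) | (0 | 0) → -c-> t11
  t7 = 0 | (d.0\{a,b} + d.0 | b.0) → -b-> t10, -d-> t12, -d-> t13
  t8 = (b.0 + 0\{b,d}) | (0 | b.0) → -b-> t11, -b-> t12
  t9 = (b.0 + 0\{b,d}) | 0\{a,b} → -b-> t13
  t10 = 0 | (d.0 | 0) → -d-> t14
  t11 = (b.0 + 0\{b,d}) | (0 | 0) → -b-> t14
  t12 = 0 | (0 | b.0) → -b-> t14
  t13 = 0 | 0\{a,b} → (no moves)
  t14 = 0 | (0 | 0) → (no moves)
Bisimilarity quotient blocks:
  B0 = {s0, t0}
  B1 = {s1, t1}
  B2 = {s5, t5}
  B3 = {s10, t10}
  B4 = {s13, s14, t13, t14}
  B5 = {s11, s12, s9, t11, t12, t9}
  B6 = {s4, s6, t4, t6}
  B7 = {s3, t3}
  B8 = {s8, t8}
  B9 = {s2, t2}
  B10 = {s7, t7}
s0 ∈ B0, t0 ∈ B0 → same block
Bisimilar ⇒ trace-equivalent.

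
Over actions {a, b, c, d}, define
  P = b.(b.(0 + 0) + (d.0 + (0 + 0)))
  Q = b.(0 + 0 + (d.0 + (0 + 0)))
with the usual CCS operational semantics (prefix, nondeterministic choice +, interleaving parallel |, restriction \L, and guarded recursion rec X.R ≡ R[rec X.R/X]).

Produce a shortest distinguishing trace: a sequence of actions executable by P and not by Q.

bb

LTS(P): 4 reachable states
  u0 = b.(b.(0 + 0) + (d.0 + (0 + 0))) → --b--▸ u1
  u1 = b.(0 + 0) + (d.0 + (0 + 0)) → --b--▸ u2, --d--▸ u3
  u2 = 0 + 0 → (no moves)
  u3 = 0 → (no moves)
LTS(Q): 3 reachable states
  v0 = b.(0 + 0 + (d.0 + (0 + 0))) → --b--▸ v1
  v1 = 0 + 0 + (d.0 + (0 + 0)) → --d--▸ v2
  v2 = 0 → (no moves)
Trace ⟨bb⟩ through P, begin at {u0}:
  step 1 (b): {u1}
  step 2 (b): {u2}
  ✓ P
Trace ⟨bb⟩ through Q, begin at {v0}:
  step 1 (b): {v1}
  step 2 (b): ∅ (Q stuck)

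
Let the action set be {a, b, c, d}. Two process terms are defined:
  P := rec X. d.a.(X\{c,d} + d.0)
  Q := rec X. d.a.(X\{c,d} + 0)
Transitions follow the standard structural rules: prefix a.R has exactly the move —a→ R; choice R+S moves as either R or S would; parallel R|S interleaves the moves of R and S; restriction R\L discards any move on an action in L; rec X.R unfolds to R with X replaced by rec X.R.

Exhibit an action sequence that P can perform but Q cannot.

Reachable graph of P (4 states):
  s0 = rec X. d.a.(X\{c,d} + d.0) :: —d→ s1
  s1 = a.((rec X. d.a.(X\{c,d} + d.0))\{c,d} + d.0) :: —a→ s2
  s2 = (rec X. d.a.(X\{c,d} + d.0))\{c,d} + d.0 :: —d→ s3
  s3 = 0 :: (no moves)
Reachable graph of Q (3 states):
  t0 = rec X. d.a.(X\{c,d} + 0) :: —d→ t1
  t1 = a.((rec X. d.a.(X\{c,d} + 0))\{c,d} + 0) :: —a→ t2
  t2 = (rec X. d.a.(X\{c,d} + 0))\{c,d} + 0 :: (no moves)
Executing dad from P (initial set {s0}):
  step 1 (d): {s1}
  step 2 (a): {s2}
  step 3 (d): {s3}
  P completes σ.
Executing dad from Q (initial set {t0}):
  step 1 (d): {t1}
  step 2 (a): {t2}
  step 3 (d): ∅  — Q cannot continue

dad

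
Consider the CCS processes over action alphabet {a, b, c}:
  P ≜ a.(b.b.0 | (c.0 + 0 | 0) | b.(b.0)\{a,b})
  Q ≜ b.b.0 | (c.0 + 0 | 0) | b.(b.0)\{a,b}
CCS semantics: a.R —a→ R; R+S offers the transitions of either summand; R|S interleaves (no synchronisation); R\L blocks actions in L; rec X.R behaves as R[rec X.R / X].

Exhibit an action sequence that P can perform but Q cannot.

a

P's transition system — 13 states:
  m0 = a.(b.b.0 | (c.0 + 0 | 0) | b.(b.0)\{a,b}) :: -a-> m1
  m1 = b.b.0 | (c.0 + 0 | 0) | b.(b.0)\{a,b} :: -b-> m2, -b-> m3, -c-> m4
  m2 = b.0 | (c.0 + 0 | 0) | b.(b.0)\{a,b} :: -b-> m5, -b-> m6, -c-> m7
  m3 = b.b.0 | (c.0 + 0 | 0) | (b.0)\{a,b} :: -b-> m6, -c-> m8
  m4 = b.b.0 | 0 | b.(b.0)\{a,b} :: -b-> m7, -b-> m8
  m5 = 0 | (c.0 + 0 | 0) | b.(b.0)\{a,b} :: -b-> m9, -c-> m10
  m6 = b.0 | (c.0 + 0 | 0) | (b.0)\{a,b} :: -b-> m9, -c-> m11
  m7 = b.0 | 0 | b.(b.0)\{a,b} :: -b-> m10, -b-> m11
  m8 = b.b.0 | 0 | (b.0)\{a,b} :: -b-> m11
  m9 = 0 | (c.0 + 0 | 0) | (b.0)\{a,b} :: -c-> m12
  m10 = 0 | 0 | b.(b.0)\{a,b} :: -b-> m12
  m11 = b.0 | 0 | (b.0)\{a,b} :: -b-> m12
  m12 = 0 | 0 | (b.0)\{a,b} :: deadlocked
Q's transition system — 12 states:
  n0 = b.b.0 | (c.0 + 0 | 0) | b.(b.0)\{a,b} :: -b-> n1, -b-> n2, -c-> n3
  n1 = b.0 | (c.0 + 0 | 0) | b.(b.0)\{a,b} :: -b-> n4, -b-> n5, -c-> n6
  n2 = b.b.0 | (c.0 + 0 | 0) | (b.0)\{a,b} :: -b-> n5, -c-> n7
  n3 = b.b.0 | 0 | b.(b.0)\{a,b} :: -b-> n6, -b-> n7
  n4 = 0 | (c.0 + 0 | 0) | b.(b.0)\{a,b} :: -b-> n8, -c-> n9
  n5 = b.0 | (c.0 + 0 | 0) | (b.0)\{a,b} :: -b-> n8, -c-> n10
  n6 = b.0 | 0 | b.(b.0)\{a,b} :: -b-> n10, -b-> n9
  n7 = b.b.0 | 0 | (b.0)\{a,b} :: -b-> n10
  n8 = 0 | (c.0 + 0 | 0) | (b.0)\{a,b} :: -c-> n11
  n9 = 0 | 0 | b.(b.0)\{a,b} :: -b-> n11
  n10 = b.0 | 0 | (b.0)\{a,b} :: -b-> n11
  n11 = 0 | 0 | (b.0)\{a,b} :: deadlocked
Executing a from P (initial set {m0}):
  step 1 (a): {m1}
  ✓ P
Executing a from Q (initial set {n0}):
  step 1 (a): ∅  — Q cannot continue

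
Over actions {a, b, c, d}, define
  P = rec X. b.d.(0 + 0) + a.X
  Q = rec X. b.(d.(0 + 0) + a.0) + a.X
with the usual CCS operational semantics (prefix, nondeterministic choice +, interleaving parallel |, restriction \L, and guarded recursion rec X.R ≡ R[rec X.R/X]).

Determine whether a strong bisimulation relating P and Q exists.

LTS(P): 3 reachable states
  u0 = rec X. b.d.(0 + 0) + a.X ⊢ ··a··> u0, ··b··> u1
  u1 = d.(0 + 0) ⊢ ··d··> u2
  u2 = 0 + 0 ⊢ ·
LTS(Q): 4 reachable states
  v0 = rec X. b.(d.(0 + 0) + a.0) + a.X ⊢ ··a··> v0, ··b··> v1
  v1 = d.(0 + 0) + a.0 ⊢ ··a··> v2, ··d··> v3
  v2 = 0 ⊢ ·
  v3 = 0 + 0 ⊢ ·
Bisimilarity quotient blocks:
  B0 = {u0}
  B1 = {u1}
  B2 = {u2, v2, v3}
  B3 = {v0}
  B4 = {v1}
u0 ∈ B0, v0 ∈ B3 → different blocks

NO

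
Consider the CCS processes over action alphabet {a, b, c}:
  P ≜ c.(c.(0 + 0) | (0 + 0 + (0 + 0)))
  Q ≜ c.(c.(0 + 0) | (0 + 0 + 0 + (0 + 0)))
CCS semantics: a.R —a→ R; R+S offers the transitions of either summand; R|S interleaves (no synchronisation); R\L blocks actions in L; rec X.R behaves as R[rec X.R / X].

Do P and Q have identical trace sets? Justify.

traces(P) = traces(Q)

LTS(P): 3 reachable states
  m0 = c.(c.(0 + 0) | (0 + 0 + (0 + 0))) :: -c-> m1
  m1 = c.(0 + 0) | (0 + 0 + (0 + 0)) :: -c-> m2
  m2 = (0 + 0) | (0 + 0 + (0 + 0)) :: (no moves)
LTS(Q): 3 reachable states
  n0 = c.(c.(0 + 0) | (0 + 0 + 0 + (0 + 0))) :: -c-> n1
  n1 = c.(0 + 0) | (0 + 0 + 0 + (0 + 0)) :: -c-> n2
  n2 = (0 + 0) | (0 + 0 + 0 + (0 + 0)) :: (no moves)
Bisimilarity quotient blocks:
  B0 = {m0, n0}
  B1 = {m1, n1}
  B2 = {m2, n2}
m0 ∈ B0, n0 ∈ B0 → same block
Bisimilar ⇒ trace-equivalent.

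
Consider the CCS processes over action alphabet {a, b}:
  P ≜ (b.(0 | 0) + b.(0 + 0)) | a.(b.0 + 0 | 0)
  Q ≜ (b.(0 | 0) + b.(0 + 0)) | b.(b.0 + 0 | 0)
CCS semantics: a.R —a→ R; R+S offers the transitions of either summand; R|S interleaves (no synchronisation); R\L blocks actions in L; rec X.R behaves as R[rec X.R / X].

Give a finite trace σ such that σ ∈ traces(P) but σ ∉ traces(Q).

a

Reachable graph of P (9 states):
  u0 = (b.(0 | 0) + b.(0 + 0)) | a.(b.0 + 0 | 0) | =a=> u1, =b=> u2, =b=> u3
  u1 = (b.(0 | 0) + b.(0 + 0)) | (b.0 + 0 | 0) | =b=> u4, =b=> u5, =b=> u6
  u2 = (0 + 0) | a.(b.0 + 0 | 0) | =a=> u4
  u3 = 0 | 0 | a.(b.0 + 0 | 0) | =a=> u6
  u4 = (0 + 0) | (b.0 + 0 | 0) | =b=> u7
  u5 = (b.(0 | 0) + b.(0 + 0)) | 0 | =b=> u7, =b=> u8
  u6 = 0 | 0 | (b.0 + 0 | 0) | =b=> u8
  u7 = (0 + 0) | 0 | deadlocked
  u8 = 0 | 0 | 0 | deadlocked
Reachable graph of Q (9 states):
  v0 = (b.(0 | 0) + b.(0 + 0)) | b.(b.0 + 0 | 0) | =b=> v1, =b=> v2, =b=> v3
  v1 = (0 + 0) | b.(b.0 + 0 | 0) | =b=> v4
  v2 = (b.(0 | 0) + b.(0 + 0)) | (b.0 + 0 | 0) | =b=> v4, =b=> v5, =b=> v6
  v3 = 0 | 0 | b.(b.0 + 0 | 0) | =b=> v6
  v4 = (0 + 0) | (b.0 + 0 | 0) | =b=> v7
  v5 = (b.(0 | 0) + b.(0 + 0)) | 0 | =b=> v7, =b=> v8
  v6 = 0 | 0 | (b.0 + 0 | 0) | =b=> v8
  v7 = (0 + 0) | 0 | deadlocked
  v8 = 0 | 0 | 0 | deadlocked
Run σ = ⟨a⟩ on P: start {u0}
  after a @ step 1: {u1}
  P completes σ.
Run σ = ⟨a⟩ on Q: start {v0}
  after a @ step 1: ∅  — Q cannot continue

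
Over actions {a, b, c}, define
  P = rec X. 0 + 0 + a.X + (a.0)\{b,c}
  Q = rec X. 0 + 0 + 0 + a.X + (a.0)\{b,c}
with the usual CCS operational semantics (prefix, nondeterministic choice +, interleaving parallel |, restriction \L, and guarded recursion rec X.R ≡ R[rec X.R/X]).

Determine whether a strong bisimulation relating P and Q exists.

bisimilar

LTS(P): 2 reachable states
  m0 = rec X. 0 + 0 + a.X + (a.0)\{b,c} :: ··a··> m0, ··a··> m1
  m1 = 0\{b,c} :: ·
LTS(Q): 2 reachable states
  n0 = rec X. 0 + 0 + 0 + a.X + (a.0)\{b,c} :: ··a··> n0, ··a··> n1
  n1 = 0\{b,c} :: ·
Bisimilarity quotient blocks:
  B0 = {m0, n0}
  B1 = {m1, n1}
m0 ∈ B0, n0 ∈ B0 → same block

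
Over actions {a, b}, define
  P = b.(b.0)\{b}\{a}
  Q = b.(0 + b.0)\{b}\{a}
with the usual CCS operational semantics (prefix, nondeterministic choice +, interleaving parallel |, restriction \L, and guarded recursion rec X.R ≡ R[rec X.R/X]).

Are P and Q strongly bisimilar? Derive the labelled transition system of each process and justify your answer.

P's transition system — 2 states:
  s0 = b.(b.0)\{b}\{a} | --b--▸ s1
  s1 = (b.0)\{b}\{a} | (no moves)
Q's transition system — 2 states:
  t0 = b.(0 + b.0)\{b}\{a} | --b--▸ t1
  t1 = (0 + b.0)\{b}\{a} | (no moves)
Bisimilarity quotient blocks:
  B0 = {s0, t0}
  B1 = {s1, t1}
s0 ∈ B0, t0 ∈ B0 → same block

bisimilar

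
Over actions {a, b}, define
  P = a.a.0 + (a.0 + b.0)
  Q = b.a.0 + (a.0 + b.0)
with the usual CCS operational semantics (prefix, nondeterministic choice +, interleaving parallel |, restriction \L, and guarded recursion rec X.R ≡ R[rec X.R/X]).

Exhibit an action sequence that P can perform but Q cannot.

LTS(P): 3 reachable states
  u0 = a.a.0 + (a.0 + b.0) has moves -a-> u1, -a-> u2, -b-> u1
  u1 = 0 has moves stopped
  u2 = a.0 has moves -a-> u1
LTS(Q): 3 reachable states
  v0 = b.a.0 + (a.0 + b.0) has moves -a-> v1, -b-> v1, -b-> v2
  v1 = 0 has moves stopped
  v2 = a.0 has moves -a-> v1
Trace ⟨aa⟩ through P, begin at {u0}:
  after a @ step 1: {u1, u2}
  after a @ step 2: {u1}
  P completes σ.
Trace ⟨aa⟩ through Q, begin at {v0}:
  after a @ step 1: {v1}
  after a @ step 2: ∅  — Q cannot continue

aa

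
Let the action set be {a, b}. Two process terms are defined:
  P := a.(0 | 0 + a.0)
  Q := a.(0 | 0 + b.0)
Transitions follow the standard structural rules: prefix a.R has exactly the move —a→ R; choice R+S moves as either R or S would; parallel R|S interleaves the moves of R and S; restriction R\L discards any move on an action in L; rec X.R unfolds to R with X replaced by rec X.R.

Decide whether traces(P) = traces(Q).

NO — witness ⟨aa⟩

LTS(P): 3 reachable states
  s0 = a.(0 | 0 + a.0) :: --a--▸ s1
  s1 = 0 | 0 + a.0 :: --a--▸ s2
  s2 = 0 :: ·
LTS(Q): 3 reachable states
  t0 = a.(0 | 0 + b.0) :: --a--▸ t1
  t1 = 0 | 0 + b.0 :: --b--▸ t2
  t2 = 0 :: ·
Run σ = ⟨aa⟩ on P: start {s0}
  [1] a ⇒ {s1}
  [2] a ⇒ {s2}
  — P admits the full trace.
Run σ = ⟨aa⟩ on Q: start {t0}
  [1] a ⇒ {t1}
  [2] a ⇒ no successor for Q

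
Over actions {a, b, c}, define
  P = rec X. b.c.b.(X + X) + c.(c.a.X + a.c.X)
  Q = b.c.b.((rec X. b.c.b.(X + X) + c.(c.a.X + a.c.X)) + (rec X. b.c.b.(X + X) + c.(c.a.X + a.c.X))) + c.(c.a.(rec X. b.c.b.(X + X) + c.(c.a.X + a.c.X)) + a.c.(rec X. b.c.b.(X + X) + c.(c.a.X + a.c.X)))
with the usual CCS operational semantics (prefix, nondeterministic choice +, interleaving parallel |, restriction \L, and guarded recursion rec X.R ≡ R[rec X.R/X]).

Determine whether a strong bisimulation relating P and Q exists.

YES

LTS(P): 7 reachable states
  p0 = rec X. b.c.b.(X + X) + c.(c.a.X + a.c.X) :: —b→ p1, —c→ p2
  p1 = c.b.((rec X. b.c.b.(X + X) + c.(c.a.X + a.c.X)) + (rec X. b.c.b.(X + X) + c.(c.a.X + a.c.X))) :: —c→ p3
  p2 = c.a.(rec X. b.c.b.(X + X) + c.(c.a.X + a.c.X)) + a.c.(rec X. b.c.b.(X + X) + c.(c.a.X + a.c.X)) :: —a→ p4, —c→ p5
  p3 = b.((rec X. b.c.b.(X + X) + c.(c.a.X + a.c.X)) + (rec X. b.c.b.(X + X) + c.(c.a.X + a.c.X))) :: —b→ p6
  p4 = c.(rec X. b.c.b.(X + X) + c.(c.a.X + a.c.X)) :: —c→ p0
  p5 = a.(rec X. b.c.b.(X + X) + c.(c.a.X + a.c.X)) :: —a→ p0
  p6 = (rec X. b.c.b.(X + X) + c.(c.a.X + a.c.X)) + (rec X. b.c.b.(X + X) + c.(c.a.X + a.c.X)) :: —b→ p1, —c→ p2
LTS(Q): 8 reachable states
  q0 = b.c.b.((rec X. b.c.b.(X + X) + c.(c.a.X + a.c.X)) + (rec X. b.c.b.(X + X) + c.(c.a.X + a.c.X))) + c.(c.a.(rec X. b.c.b.(X + X) + c.(c.a.X + a.c.X)) + a.c.(rec X. b.c.b.(X + X) + c.(c.a.X + a.c.X))) :: —b→ q1, —c→ q2
  q1 = c.b.((rec X. b.c.b.(X + X) + c.(c.a.X + a.c.X)) + (rec X. b.c.b.(X + X) + c.(c.a.X + a.c.X))) :: —c→ q3
  q2 = c.a.(rec X. b.c.b.(X + X) + c.(c.a.X + a.c.X)) + a.c.(rec X. b.c.b.(X + X) + c.(c.a.X + a.c.X)) :: —a→ q4, —c→ q5
  q3 = b.((rec X. b.c.b.(X + X) + c.(c.a.X + a.c.X)) + (rec X. b.c.b.(X + X) + c.(c.a.X + a.c.X))) :: —b→ q6
  q4 = c.(rec X. b.c.b.(X + X) + c.(c.a.X + a.c.X)) :: —c→ q7
  q5 = a.(rec X. b.c.b.(X + X) + c.(c.a.X + a.c.X)) :: —a→ q7
  q6 = (rec X. b.c.b.(X + X) + c.(c.a.X + a.c.X)) + (rec X. b.c.b.(X + X) + c.(c.a.X + a.c.X)) :: —b→ q1, —c→ q2
  q7 = rec X. b.c.b.(X + X) + c.(c.a.X + a.c.X) :: —b→ q1, —c→ q2
Partition-refinement fixed point:
  B0 = {p0, p6, q0, q6, q7}
  B1 = {p2, q2}
  B2 = {p5, q5}
  B3 = {p4, q4}
  B4 = {p1, q1}
  B5 = {p3, q3}
p0 ∈ B0, q0 ∈ B0 → same block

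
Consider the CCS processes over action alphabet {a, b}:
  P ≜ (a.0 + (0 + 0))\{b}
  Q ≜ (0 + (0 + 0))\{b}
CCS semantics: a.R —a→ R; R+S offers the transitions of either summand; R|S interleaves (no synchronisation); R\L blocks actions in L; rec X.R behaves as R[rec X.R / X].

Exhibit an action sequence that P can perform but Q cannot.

a

P's transition system — 2 states:
  m0 = (a.0 + (0 + 0))\{b} ⊢ =a=> m1
  m1 = 0\{b} ⊢ (no moves)
Q's transition system — 1 states:
  n0 = (0 + (0 + 0))\{b} ⊢ (no moves)
Run σ = ⟨a⟩ on P: start {m0}
  [1] a ⇒ {m1}
  — P admits the full trace.
Run σ = ⟨a⟩ on Q: start {n0}
  [1] a ⇒ ∅  — Q cannot continue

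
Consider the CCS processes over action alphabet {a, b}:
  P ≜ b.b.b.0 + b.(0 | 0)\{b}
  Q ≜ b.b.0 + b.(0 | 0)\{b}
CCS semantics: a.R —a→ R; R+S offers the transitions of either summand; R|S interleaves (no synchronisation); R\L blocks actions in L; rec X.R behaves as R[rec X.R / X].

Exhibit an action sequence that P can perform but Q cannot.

P's transition system — 5 states:
  u0 = b.b.b.0 + b.(0 | 0)\{b} | --b--▸ u1, --b--▸ u2
  u1 = (0 | 0)\{b} | stopped
  u2 = b.b.0 | --b--▸ u3
  u3 = b.0 | --b--▸ u4
  u4 = 0 | stopped
Q's transition system — 4 states:
  v0 = b.b.0 + b.(0 | 0)\{b} | --b--▸ v1, --b--▸ v2
  v1 = (0 | 0)\{b} | stopped
  v2 = b.0 | --b--▸ v3
  v3 = 0 | stopped
Trace ⟨bbb⟩ through P, begin at {u0}:
  step 1 (b): {u1, u2}
  step 2 (b): {u3}
  step 3 (b): {u4}
  — P admits the full trace.
Trace ⟨bbb⟩ through Q, begin at {v0}:
  step 1 (b): {v1, v2}
  step 2 (b): {v3}
  step 3 (b): no successor for Q

bbb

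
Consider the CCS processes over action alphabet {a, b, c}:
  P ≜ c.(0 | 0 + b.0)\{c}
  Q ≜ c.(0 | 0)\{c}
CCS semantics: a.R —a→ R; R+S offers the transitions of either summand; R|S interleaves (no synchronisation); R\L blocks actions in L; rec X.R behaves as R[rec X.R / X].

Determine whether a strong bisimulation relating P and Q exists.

Reachable graph of P (3 states):
  m0 = c.(0 | 0 + b.0)\{c} | ··c··> m1
  m1 = (0 | 0 + b.0)\{c} | ··b··> m2
  m2 = 0\{c} | ·
Reachable graph of Q (2 states):
  n0 = c.(0 | 0)\{c} | ··c··> n1
  n1 = (0 | 0)\{c} | ·
Coarsest stable partition (strong bisimilarity classes):
  B0 = {m0}
  B1 = {m1}
  B2 = {m2, n1}
  B3 = {n0}
m0 ∈ B0, n0 ∈ B3 → different blocks

P ≁ Q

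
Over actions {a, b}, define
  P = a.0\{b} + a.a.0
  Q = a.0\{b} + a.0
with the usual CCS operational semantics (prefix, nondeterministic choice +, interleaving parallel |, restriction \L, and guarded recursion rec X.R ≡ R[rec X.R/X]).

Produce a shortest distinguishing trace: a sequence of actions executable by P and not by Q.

Reachable graph of P (4 states):
  u0 = a.0\{b} + a.a.0 has moves --a--▸ u1, --a--▸ u2
  u1 = 0\{b} has moves (no moves)
  u2 = a.0 has moves --a--▸ u3
  u3 = 0 has moves (no moves)
Reachable graph of Q (3 states):
  v0 = a.0\{b} + a.0 has moves --a--▸ v1, --a--▸ v2
  v1 = 0 has moves (no moves)
  v2 = 0\{b} has moves (no moves)
Run σ = ⟨aa⟩ on P: start {u0}
  [1] a ⇒ {u1, u2}
  [2] a ⇒ {u3}
  ✓ P
Run σ = ⟨aa⟩ on Q: start {v0}
  [1] a ⇒ {v1, v2}
  [2] a ⇒ ∅  — Q cannot continue

aa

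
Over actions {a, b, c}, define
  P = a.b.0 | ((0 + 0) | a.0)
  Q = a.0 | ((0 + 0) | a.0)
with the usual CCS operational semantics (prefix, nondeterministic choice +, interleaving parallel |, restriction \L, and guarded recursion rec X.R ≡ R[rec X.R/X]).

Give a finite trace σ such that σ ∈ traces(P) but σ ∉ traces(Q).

Reachable graph of P (6 states):
  s0 = a.b.0 | ((0 + 0) | a.0) :: —a→ s1, —a→ s2
  s1 = a.b.0 | ((0 + 0) | 0) :: —a→ s3
  s2 = b.0 | ((0 + 0) | a.0) :: —a→ s3, —b→ s4
  s3 = b.0 | ((0 + 0) | 0) :: —b→ s5
  s4 = 0 | ((0 + 0) | a.0) :: —a→ s5
  s5 = 0 | ((0 + 0) | 0) :: ·
Reachable graph of Q (4 states):
  t0 = a.0 | ((0 + 0) | a.0) :: —a→ t1, —a→ t2
  t1 = 0 | ((0 + 0) | a.0) :: —a→ t3
  t2 = a.0 | ((0 + 0) | 0) :: —a→ t3
  t3 = 0 | ((0 + 0) | 0) :: ·
Trace ⟨ab⟩ through P, begin at {s0}:
  step 1 (a): {s1, s2}
  step 2 (b): {s4}
  ✓ P
Trace ⟨ab⟩ through Q, begin at {t0}:
  step 1 (a): {t1, t2}
  step 2 (b): ∅ (Q stuck)

ab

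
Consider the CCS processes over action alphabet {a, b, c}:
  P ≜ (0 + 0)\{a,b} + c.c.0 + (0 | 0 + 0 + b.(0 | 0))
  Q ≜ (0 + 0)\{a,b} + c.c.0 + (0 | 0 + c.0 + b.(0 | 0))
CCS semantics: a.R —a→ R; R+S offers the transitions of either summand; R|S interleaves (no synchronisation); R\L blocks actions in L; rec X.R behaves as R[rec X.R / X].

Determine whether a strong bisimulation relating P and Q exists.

LTS(P): 4 reachable states
  u0 = (0 + 0)\{a,b} + c.c.0 + (0 | 0 + 0 + b.(0 | 0)) has moves =b=> u1, =c=> u2
  u1 = 0 | 0 has moves ∅
  u2 = c.0 has moves =c=> u3
  u3 = 0 has moves ∅
LTS(Q): 4 reachable states
  v0 = (0 + 0)\{a,b} + c.c.0 + (0 | 0 + c.0 + b.(0 | 0)) has moves =b=> v1, =c=> v2, =c=> v3
  v1 = 0 | 0 has moves ∅
  v2 = 0 has moves ∅
  v3 = c.0 has moves =c=> v2
Bisimilarity quotient blocks:
  B0 = {u0}
  B1 = {u2, v3}
  B2 = {u1, u3, v1, v2}
  B3 = {v0}
u0 ∈ B0, v0 ∈ B3 → different blocks

NO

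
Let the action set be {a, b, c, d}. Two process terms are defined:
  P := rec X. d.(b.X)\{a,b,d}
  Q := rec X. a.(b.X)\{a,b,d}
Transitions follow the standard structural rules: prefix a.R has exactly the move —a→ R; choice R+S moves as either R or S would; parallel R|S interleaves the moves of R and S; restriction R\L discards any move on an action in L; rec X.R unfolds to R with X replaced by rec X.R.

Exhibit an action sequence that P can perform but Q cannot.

d

P's transition system — 2 states:
  m0 = rec X. d.(b.X)\{a,b,d} ⊢ =d=> m1
  m1 = (b.(rec X. d.(b.X)\{a,b,d}))\{a,b,d} ⊢ ∅
Q's transition system — 2 states:
  n0 = rec X. a.(b.X)\{a,b,d} ⊢ =a=> n1
  n1 = (b.(rec X. a.(b.X)\{a,b,d}))\{a,b,d} ⊢ ∅
Run σ = ⟨d⟩ on P: start {m0}
  step 1 (d): {m1}
  — P admits the full trace.
Run σ = ⟨d⟩ on Q: start {n0}
  step 1 (d): ∅ (Q stuck)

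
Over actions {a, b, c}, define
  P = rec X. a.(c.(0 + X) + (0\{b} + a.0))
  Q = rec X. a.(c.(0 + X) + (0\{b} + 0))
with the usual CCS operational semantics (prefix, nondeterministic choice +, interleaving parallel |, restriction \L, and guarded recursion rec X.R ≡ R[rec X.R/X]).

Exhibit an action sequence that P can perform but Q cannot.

aa

LTS(P): 4 reachable states
  u0 = rec X. a.(c.(0 + X) + (0\{b} + a.0)) | —a→ u1
  u1 = c.(0 + (rec X. a.(c.(0 + X) + (0\{b} + a.0)))) + (0\{b} + a.0) | —a→ u2, —c→ u3
  u2 = 0 | ·
  u3 = 0 + (rec X. a.(c.(0 + X) + (0\{b} + a.0))) | —a→ u1
LTS(Q): 3 reachable states
  v0 = rec X. a.(c.(0 + X) + (0\{b} + 0)) | —a→ v1
  v1 = c.(0 + (rec X. a.(c.(0 + X) + (0\{b} + 0)))) + (0\{b} + 0) | —c→ v2
  v2 = 0 + (rec X. a.(c.(0 + X) + (0\{b} + 0))) | —a→ v1
Executing aa from P (initial set {u0}):
  after a @ step 1: {u1}
  after a @ step 2: {u2}
  P completes σ.
Executing aa from Q (initial set {v0}):
  after a @ step 1: {v1}
  after a @ step 2: ∅ (Q stuck)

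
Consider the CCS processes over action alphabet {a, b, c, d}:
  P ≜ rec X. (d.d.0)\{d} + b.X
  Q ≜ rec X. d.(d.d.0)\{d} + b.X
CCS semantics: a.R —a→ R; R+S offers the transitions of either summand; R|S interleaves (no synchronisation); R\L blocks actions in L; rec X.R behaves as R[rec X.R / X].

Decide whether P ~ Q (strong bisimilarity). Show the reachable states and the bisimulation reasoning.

P ≁ Q

LTS(P): 1 reachable states
  s0 = rec X. (d.d.0)\{d} + b.X has moves -b-> s0
LTS(Q): 2 reachable states
  t0 = rec X. d.(d.d.0)\{d} + b.X has moves -b-> t0, -d-> t1
  t1 = (d.d.0)\{d} has moves ·
Partition-refinement fixed point:
  B0 = {s0}
  B1 = {t0}
  B2 = {t1}
s0 ∈ B0, t0 ∈ B1 → different blocks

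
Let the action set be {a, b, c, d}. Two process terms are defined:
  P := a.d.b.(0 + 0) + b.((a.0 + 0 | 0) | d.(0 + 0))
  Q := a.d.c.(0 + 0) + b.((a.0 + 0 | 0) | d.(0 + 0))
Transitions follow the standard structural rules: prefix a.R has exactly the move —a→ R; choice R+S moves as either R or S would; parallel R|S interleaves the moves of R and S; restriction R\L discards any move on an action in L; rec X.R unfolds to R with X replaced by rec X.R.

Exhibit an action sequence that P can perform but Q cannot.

adb

Reachable graph of P (8 states):
  s0 = a.d.b.(0 + 0) + b.((a.0 + 0 | 0) | d.(0 + 0)) ⊢ —a→ s1, —b→ s2
  s1 = d.b.(0 + 0) ⊢ —d→ s3
  s2 = (a.0 + 0 | 0) | d.(0 + 0) ⊢ —a→ s4, —d→ s5
  s3 = b.(0 + 0) ⊢ —b→ s6
  s4 = 0 | d.(0 + 0) ⊢ —d→ s7
  s5 = (a.0 + 0 | 0) | (0 + 0) ⊢ —a→ s7
  s6 = 0 + 0 ⊢ (no moves)
  s7 = 0 | (0 + 0) ⊢ (no moves)
Reachable graph of Q (8 states):
  t0 = a.d.c.(0 + 0) + b.((a.0 + 0 | 0) | d.(0 + 0)) ⊢ —a→ t1, —b→ t2
  t1 = d.c.(0 + 0) ⊢ —d→ t3
  t2 = (a.0 + 0 | 0) | d.(0 + 0) ⊢ —a→ t4, —d→ t5
  t3 = c.(0 + 0) ⊢ —c→ t6
  t4 = 0 | d.(0 + 0) ⊢ —d→ t7
  t5 = (a.0 + 0 | 0) | (0 + 0) ⊢ —a→ t7
  t6 = 0 + 0 ⊢ (no moves)
  t7 = 0 | (0 + 0) ⊢ (no moves)
Run σ = ⟨adb⟩ on P: start {s0}
  after a @ step 1: {s1}
  after d @ step 2: {s3}
  after b @ step 3: {s6}
  P completes σ.
Run σ = ⟨adb⟩ on Q: start {t0}
  after a @ step 1: {t1}
  after d @ step 2: {t3}
  after b @ step 3: ∅ (Q stuck)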